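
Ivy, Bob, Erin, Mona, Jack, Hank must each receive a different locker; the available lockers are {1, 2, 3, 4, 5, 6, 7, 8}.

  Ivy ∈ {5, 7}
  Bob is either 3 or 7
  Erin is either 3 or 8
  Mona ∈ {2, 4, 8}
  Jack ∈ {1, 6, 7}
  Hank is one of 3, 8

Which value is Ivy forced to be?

5

Erin and Hank share exactly the 2 values {3, 8}; by pigeonhole those values go to them, so strike 3, 8 from Bob, Mona.
That leaves Bob = 7. Eliminate 7 elsewhere: Ivy, Jack.
So Ivy = 5.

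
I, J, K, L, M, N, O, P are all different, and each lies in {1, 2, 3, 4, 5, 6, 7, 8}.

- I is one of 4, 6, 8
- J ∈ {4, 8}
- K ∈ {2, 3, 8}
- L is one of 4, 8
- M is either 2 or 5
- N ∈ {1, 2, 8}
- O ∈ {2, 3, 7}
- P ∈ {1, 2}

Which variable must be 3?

The 8 variables draw from only 8 values {1, 2, 3, 4, 5, 6, 7, 8}, so each is used; only M can be 5, hence M = 5.
The 7 still-open variables together cover exactly {1, 2, 3, 4, 6, 7, 8} — 7 values for 7 variables — and 6 appears only in I's list, so I = 6.
Among the 6 still-open variables, 7 fits only O (and all 6 values in {1, 2, 3, 4, 7, 8} must be used), so O = 7.
Among the 5 still-open variables, 3 fits only K (and all 5 values in {1, 2, 3, 4, 8} must be used), so K = 3.

K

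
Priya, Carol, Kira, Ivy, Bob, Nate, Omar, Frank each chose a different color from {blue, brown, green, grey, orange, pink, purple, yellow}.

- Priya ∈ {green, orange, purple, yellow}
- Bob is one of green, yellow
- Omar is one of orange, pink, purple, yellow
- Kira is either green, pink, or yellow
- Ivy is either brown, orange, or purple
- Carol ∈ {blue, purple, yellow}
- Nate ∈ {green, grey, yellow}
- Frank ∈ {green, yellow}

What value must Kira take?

pink

The 8 variables draw from only 8 values {blue, brown, green, grey, orange, pink, purple, yellow}, so each is used; only Carol can be blue, hence Carol = blue.
Among the 7 still-open variables, brown fits only Ivy (and all 7 values in {brown, green, grey, orange, pink, purple, yellow} must be used), so Ivy = brown.
The 6 still-open variables draw from only 6 values {green, grey, orange, pink, purple, yellow}, so each is used; only Nate can be grey, hence Nate = grey.
Bob and Frank between them cover only {green, yellow} — a naked pair. Remove those values from Priya, Kira, Omar.
So Kira = pink.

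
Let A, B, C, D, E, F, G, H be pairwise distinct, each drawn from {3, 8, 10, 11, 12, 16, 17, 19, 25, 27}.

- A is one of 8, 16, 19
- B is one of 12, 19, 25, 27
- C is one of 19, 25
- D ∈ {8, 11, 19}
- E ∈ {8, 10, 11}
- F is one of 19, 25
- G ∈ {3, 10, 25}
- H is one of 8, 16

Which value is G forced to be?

3

C and F share exactly the 2 values {19, 25}; by pigeonhole those values go to them, so strike 19, 25 from A, B, D, G.
The 2 variables A and H are confined to {8, 16}, which locks those values in; drop them from D, E.
D must be 11 (only option left). Eliminate 11 elsewhere: E.
E's domain is down to {10}, so E = 10. So G can't be 10.
So G = 3.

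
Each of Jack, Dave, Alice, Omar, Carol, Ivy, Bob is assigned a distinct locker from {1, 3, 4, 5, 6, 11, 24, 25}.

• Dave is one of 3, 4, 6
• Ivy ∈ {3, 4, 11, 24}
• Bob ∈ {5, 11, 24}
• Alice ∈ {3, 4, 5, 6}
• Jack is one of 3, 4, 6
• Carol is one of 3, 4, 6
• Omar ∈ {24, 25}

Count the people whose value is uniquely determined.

2

Among the 7 variables, 25 fits only Omar (and all 7 values in {3, 4, 5, 6, 11, 24, 25} must be used), so Omar = 25.
Jack, Dave, Carol between them cover only {3, 4, 6} — a naked triple. Remove those values from Alice, Ivy.
That leaves Alice = 5. Remove 5 from Bob.
Determined: Alice=5, Omar=25. The other people each still have more than one consistent value. That makes 2.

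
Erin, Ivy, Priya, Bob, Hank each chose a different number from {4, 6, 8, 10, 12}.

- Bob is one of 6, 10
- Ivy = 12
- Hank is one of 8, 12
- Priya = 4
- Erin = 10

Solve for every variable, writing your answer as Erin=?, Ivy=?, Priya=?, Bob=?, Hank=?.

Erin=10, Ivy=12, Priya=4, Bob=6, Hank=8

Erin must be 10 (only option left). Strike 10 from Bob.
Ivy must be 12 (only option left). So Hank can't be 12.
Priya's domain is down to {4}, so Priya = 4.
Bob must be 6 (only option left).
Hank has just one choice, so Hank = 8.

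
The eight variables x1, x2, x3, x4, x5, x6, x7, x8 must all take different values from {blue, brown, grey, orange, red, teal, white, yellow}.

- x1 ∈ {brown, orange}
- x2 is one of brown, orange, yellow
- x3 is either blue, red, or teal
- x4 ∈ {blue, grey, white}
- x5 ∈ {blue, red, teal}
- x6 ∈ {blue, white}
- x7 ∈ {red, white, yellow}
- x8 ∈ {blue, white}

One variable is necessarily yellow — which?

x7

The 8 variables together cover exactly {blue, brown, grey, orange, red, teal, white, yellow} — 8 values for 8 variables — and grey appears only in x4's list, so x4 = grey.
x6 and x8 share exactly the 2 values {blue, white}; by pigeonhole those values go to them, so strike blue, white from x3, x5, x7.
x3 and x5 between them cover only {red, teal} — a naked pair. Remove those values from x7.
So yellow goes to x7.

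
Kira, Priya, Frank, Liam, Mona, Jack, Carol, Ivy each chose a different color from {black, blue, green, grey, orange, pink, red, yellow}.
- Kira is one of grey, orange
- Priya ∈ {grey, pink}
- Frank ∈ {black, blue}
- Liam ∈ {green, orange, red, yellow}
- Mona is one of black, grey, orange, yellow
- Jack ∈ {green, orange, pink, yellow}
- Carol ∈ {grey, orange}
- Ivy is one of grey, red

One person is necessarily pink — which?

The 8 variables draw from only 8 values {black, blue, green, grey, orange, pink, red, yellow}, so each is used; only Frank can be blue, hence Frank = blue.
The 7 still-open variables draw from only 7 values {black, green, grey, orange, pink, red, yellow}, so each is used; only Mona can be black, hence Mona = black.
The 2 variables Kira and Carol are confined to {grey, orange}, which locks those values in; drop them from Priya, Liam, Jack, Ivy.
So pink goes to Priya.

Priya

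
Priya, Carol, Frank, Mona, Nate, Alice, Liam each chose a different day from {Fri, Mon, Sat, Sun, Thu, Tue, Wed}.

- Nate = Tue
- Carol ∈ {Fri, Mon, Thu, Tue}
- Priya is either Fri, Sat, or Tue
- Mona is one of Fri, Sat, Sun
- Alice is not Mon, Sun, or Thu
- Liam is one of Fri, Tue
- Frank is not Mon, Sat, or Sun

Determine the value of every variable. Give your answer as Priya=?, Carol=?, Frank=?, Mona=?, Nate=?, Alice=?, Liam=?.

Nate's domain is down to {Tue}, so Nate = Tue. Remove Tue from Priya, Carol, Frank, Alice, Liam.
That leaves Liam = Fri. Remove Fri from Priya, Carol, Frank, Mona, Alice.
That leaves Priya = Sat. So Mona, Alice can't be Sat.
Mona's domain is down to {Sun}, so Mona = Sun.
That leaves Alice = Wed. So Frank can't be Wed.
Frank must be Thu (only option left). So Carol can't be Thu.
That leaves Carol = Mon.

Priya=Sat, Carol=Mon, Frank=Thu, Mona=Sun, Nate=Tue, Alice=Wed, Liam=Fri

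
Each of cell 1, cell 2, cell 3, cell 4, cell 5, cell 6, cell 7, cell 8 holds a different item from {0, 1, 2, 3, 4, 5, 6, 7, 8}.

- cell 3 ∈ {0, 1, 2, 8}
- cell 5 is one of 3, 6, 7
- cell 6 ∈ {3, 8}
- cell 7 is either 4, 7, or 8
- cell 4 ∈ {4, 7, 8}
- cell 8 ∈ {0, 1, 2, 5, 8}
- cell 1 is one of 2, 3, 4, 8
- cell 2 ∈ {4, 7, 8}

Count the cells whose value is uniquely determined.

cell 2, cell 4, cell 7 between them cover only {4, 7, 8} — a naked triple. Remove those values from cell 1, cell 3, cell 5, cell 6, cell 8.
That leaves cell 6 = 3. Strike 3 from cell 1, cell 5.
cell 1's domain is down to {2}, so cell 1 = 2. So cell 3, cell 8 can't be 2.
cell 5 must be 6 (only option left).
Determined: cell 1=2, cell 5=6, cell 6=3. The other cells each still have more than one consistent value. That makes 3.

3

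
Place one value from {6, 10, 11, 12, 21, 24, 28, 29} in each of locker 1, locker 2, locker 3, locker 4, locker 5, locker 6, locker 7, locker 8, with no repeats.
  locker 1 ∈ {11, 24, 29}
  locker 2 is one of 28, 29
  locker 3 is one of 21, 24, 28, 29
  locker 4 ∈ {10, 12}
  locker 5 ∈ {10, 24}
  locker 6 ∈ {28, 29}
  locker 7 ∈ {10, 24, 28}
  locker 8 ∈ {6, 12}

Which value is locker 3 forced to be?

Among the 8 variables, 6 fits only locker 8 (and all 8 values in {6, 10, 11, 12, 21, 24, 28, 29} must be used), so locker 8 = 6.
The 7 still-open variables draw from only 7 values {10, 11, 12, 21, 24, 28, 29}, so each is used; only locker 1 can be 11, hence locker 1 = 11.
The 6 still-open variables together cover exactly {10, 12, 21, 24, 28, 29} — 6 values for 6 variables — and 12 appears only in locker 4's list, so locker 4 = 12.
The 5 still-open variables together cover exactly {10, 21, 24, 28, 29} — 5 values for 5 variables — and 21 appears only in locker 3's list, so locker 3 = 21.

21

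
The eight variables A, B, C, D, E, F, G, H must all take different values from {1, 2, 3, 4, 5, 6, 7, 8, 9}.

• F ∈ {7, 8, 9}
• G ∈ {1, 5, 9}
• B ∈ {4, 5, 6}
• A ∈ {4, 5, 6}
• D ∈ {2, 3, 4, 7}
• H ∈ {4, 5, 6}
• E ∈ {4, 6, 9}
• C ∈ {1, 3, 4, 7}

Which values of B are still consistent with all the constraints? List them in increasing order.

A, B, H share exactly the 3 values {4, 5, 6}; by pigeonhole those values go to them, so strike 4, 5, 6 from C, D, E, G.
E must be 9 (only option left). So F, G can't be 9.
G's domain is down to {1}, so G = 1. Eliminate 1 elsewhere: C.
No further eliminations apply; B can still be any of 4, 5, 6.

4, 5, 6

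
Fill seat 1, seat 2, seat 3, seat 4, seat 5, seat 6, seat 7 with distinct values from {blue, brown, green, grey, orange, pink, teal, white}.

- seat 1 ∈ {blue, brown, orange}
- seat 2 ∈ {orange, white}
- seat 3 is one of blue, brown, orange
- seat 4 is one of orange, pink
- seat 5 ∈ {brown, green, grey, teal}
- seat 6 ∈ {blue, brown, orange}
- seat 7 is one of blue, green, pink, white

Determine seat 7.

green

seat 1, seat 3, seat 6 between them cover only {blue, brown, orange} — a naked triple. Remove those values from seat 2, seat 4, seat 5, seat 7.
That leaves seat 2 = white. Strike white from seat 7.
seat 4 has just one choice, so seat 4 = pink. So seat 7 can't be pink.
So seat 7 = green.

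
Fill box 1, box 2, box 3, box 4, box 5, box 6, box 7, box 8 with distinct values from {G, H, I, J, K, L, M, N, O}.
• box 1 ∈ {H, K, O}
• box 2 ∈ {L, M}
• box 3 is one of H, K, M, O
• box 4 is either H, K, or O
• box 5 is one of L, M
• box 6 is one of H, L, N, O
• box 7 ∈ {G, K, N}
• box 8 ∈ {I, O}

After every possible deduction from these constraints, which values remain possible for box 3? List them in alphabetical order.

The 8 variables draw from only 8 values {G, H, I, K, L, M, N, O}, so each is used; only box 7 can be G, hence box 7 = G.
The 7 still-open variables draw from only 7 values {H, I, K, L, M, N, O}, so each is used; only box 8 can be I, hence box 8 = I.
Among the 6 still-open variables, N fits only box 6 (and all 6 values in {H, K, L, M, N, O} must be used), so box 6 = N.
box 2 and box 5 between them cover only {L, M} — a naked pair. Remove those values from box 3.
No further eliminations apply; box 3 can still be any of H, K, O.

H, K, O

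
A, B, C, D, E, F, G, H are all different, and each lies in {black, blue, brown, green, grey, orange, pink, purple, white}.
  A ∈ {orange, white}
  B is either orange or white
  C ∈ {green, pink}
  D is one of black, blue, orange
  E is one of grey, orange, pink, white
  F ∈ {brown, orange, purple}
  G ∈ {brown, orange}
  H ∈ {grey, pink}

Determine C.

The 2 variables A and B are confined to {orange, white}, which locks those values in; drop them from D, E, F, G.
G has just one choice, so G = brown. Eliminate brown elsewhere: F.
That leaves F = purple.
E and H between them cover only {grey, pink} — a naked pair. Remove those values from C.
So C = green.

green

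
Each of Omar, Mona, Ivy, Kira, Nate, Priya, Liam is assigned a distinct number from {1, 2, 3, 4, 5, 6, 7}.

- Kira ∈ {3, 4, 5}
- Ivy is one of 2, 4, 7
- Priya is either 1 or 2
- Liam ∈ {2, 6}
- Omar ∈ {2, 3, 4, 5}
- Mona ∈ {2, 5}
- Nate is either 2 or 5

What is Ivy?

The 7 variables draw from only 7 values {1, 2, 3, 4, 5, 6, 7}, so each is used; only Priya can be 1, hence Priya = 1.
The 6 still-open variables together cover exactly {2, 3, 4, 5, 6, 7} — 6 values for 6 variables — and 6 appears only in Liam's list, so Liam = 6.
The 5 still-open variables draw from only 5 values {2, 3, 4, 5, 7}, so each is used; only Ivy can be 7, hence Ivy = 7.

7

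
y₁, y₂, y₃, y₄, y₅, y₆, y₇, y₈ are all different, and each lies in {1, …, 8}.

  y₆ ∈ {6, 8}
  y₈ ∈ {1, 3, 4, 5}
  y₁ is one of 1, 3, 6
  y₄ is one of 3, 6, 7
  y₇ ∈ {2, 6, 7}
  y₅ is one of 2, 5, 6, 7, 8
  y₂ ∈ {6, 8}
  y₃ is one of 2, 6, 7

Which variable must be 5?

y₅

The 8 variables together cover exactly {1, 2, 3, 4, 5, 6, 7, 8} — 8 values for 8 variables — and 4 appears only in y₈'s list, so y₈ = 4.
The 7 still-open variables draw from only 7 values {1, 2, 3, 5, 6, 7, 8}, so each is used; only y₁ can be 1, hence y₁ = 1.
The 6 still-open variables together cover exactly {2, 3, 5, 6, 7, 8} — 6 values for 6 variables — and 3 appears only in y₄'s list, so y₄ = 3.
The 5 still-open variables draw from only 5 values {2, 5, 6, 7, 8}, so each is used; only y₅ can be 5, hence y₅ = 5.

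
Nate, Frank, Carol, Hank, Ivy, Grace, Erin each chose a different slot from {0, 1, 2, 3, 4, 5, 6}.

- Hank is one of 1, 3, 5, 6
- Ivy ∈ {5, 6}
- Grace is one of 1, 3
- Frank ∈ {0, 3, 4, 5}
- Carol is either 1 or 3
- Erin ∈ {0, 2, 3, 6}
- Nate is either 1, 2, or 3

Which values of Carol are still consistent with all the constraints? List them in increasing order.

The 7 variables draw from only 7 values {0, 1, 2, 3, 4, 5, 6}, so each is used; only Frank can be 4, hence Frank = 4.
The 6 still-open variables together cover exactly {0, 1, 2, 3, 5, 6} — 6 values for 6 variables — and 0 appears only in Erin's list, so Erin = 0.
The 5 still-open variables together cover exactly {1, 2, 3, 5, 6} — 5 values for 5 variables — and 2 appears only in Nate's list, so Nate = 2.
Carol and Grace between them cover only {1, 3} — a naked pair. Remove those values from Hank.
No further eliminations apply; Carol can still be any of 1, 3.

1, 3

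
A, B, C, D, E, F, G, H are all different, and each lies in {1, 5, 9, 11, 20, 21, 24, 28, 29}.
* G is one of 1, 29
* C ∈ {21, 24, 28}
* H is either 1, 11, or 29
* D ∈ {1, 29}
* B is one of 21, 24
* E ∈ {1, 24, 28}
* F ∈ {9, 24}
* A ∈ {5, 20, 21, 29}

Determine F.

The 2 variables D and G are confined to {1, 29}, which locks those values in; drop them from A, E, H.
H's domain is down to {11}, so H = 11.
The 3 variables B, C, E are confined to {21, 24, 28}, which locks those values in; drop them from A, F.
So F = 9.

9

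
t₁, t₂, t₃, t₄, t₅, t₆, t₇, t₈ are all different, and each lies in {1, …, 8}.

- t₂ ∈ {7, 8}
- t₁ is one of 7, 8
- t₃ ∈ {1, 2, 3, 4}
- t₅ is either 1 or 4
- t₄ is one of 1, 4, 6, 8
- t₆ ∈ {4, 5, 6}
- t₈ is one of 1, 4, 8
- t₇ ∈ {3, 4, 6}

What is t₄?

The 8 variables together cover exactly {1, 2, 3, 4, 5, 6, 7, 8} — 8 values for 8 variables — and 2 appears only in t₃'s list, so t₃ = 2.
Among the 7 still-open variables, 3 fits only t₇ (and all 7 values in {1, 3, 4, 5, 6, 7, 8} must be used), so t₇ = 3.
The 6 still-open variables draw from only 6 values {1, 4, 5, 6, 7, 8}, so each is used; only t₆ can be 5, hence t₆ = 5.
The 5 still-open variables draw from only 5 values {1, 4, 6, 7, 8}, so each is used; only t₄ can be 6, hence t₄ = 6.

6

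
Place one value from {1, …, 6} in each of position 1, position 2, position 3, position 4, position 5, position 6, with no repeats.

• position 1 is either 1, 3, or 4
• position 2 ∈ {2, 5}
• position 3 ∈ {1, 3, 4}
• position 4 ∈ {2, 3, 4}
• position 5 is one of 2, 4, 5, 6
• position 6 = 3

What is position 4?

2

position 6 has just one choice, so position 6 = 3. So position 1, position 3, position 4 can't be 3.
Among the 5 still-open variables, 6 fits only position 5 (and all 5 values in {1, 2, 4, 5, 6} must be used), so position 5 = 6.
The 4 still-open variables draw from only 4 values {1, 2, 4, 5}, so each is used; only position 2 can be 5, hence position 2 = 5.
Among the 3 still-open variables, 2 fits only position 4 (and all 3 values in {1, 2, 4} must be used), so position 4 = 2.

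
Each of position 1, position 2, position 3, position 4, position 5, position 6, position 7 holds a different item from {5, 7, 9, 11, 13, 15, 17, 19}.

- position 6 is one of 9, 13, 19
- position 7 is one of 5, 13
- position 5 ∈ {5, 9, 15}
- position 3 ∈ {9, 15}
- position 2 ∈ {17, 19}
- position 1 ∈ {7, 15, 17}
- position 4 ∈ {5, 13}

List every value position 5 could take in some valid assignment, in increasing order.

Among the 7 variables, 7 fits only position 1 (and all 7 values in {5, 7, 9, 13, 15, 17, 19} must be used), so position 1 = 7.
Among the 6 still-open variables, 17 fits only position 2 (and all 6 values in {5, 9, 13, 15, 17, 19} must be used), so position 2 = 17.
The 5 still-open variables draw from only 5 values {5, 9, 13, 15, 19}, so each is used; only position 6 can be 19, hence position 6 = 19.
position 4 and position 7 share exactly the 2 values {5, 13}; by pigeonhole those values go to them, so strike 5, 13 from position 5.
No further eliminations apply; position 5 can still be any of 9, 15.

9, 15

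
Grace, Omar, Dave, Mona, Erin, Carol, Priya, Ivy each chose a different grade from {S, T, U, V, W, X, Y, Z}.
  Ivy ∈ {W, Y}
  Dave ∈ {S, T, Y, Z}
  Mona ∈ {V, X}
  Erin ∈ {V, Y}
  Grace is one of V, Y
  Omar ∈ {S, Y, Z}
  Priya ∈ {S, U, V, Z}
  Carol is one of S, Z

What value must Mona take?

X

The 8 variables draw from only 8 values {S, T, U, V, W, X, Y, Z}, so each is used; only Dave can be T, hence Dave = T.
The 7 still-open variables draw from only 7 values {S, U, V, W, X, Y, Z}, so each is used; only Priya can be U, hence Priya = U.
The 6 still-open variables together cover exactly {S, V, W, X, Y, Z} — 6 values for 6 variables — and W appears only in Ivy's list, so Ivy = W.
The 5 still-open variables together cover exactly {S, V, X, Y, Z} — 5 values for 5 variables — and X appears only in Mona's list, so Mona = X.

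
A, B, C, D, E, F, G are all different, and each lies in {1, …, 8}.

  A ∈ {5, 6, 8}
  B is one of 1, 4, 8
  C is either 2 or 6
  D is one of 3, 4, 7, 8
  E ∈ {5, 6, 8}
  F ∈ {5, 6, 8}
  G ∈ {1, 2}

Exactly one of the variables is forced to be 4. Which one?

The 3 variables A, E, F are confined to {5, 6, 8}, which locks those values in; drop them from B, C, D.
That leaves C = 2. So G can't be 2.
G must be 1 (only option left). Eliminate 1 elsewhere: B.
So 4 goes to B.

B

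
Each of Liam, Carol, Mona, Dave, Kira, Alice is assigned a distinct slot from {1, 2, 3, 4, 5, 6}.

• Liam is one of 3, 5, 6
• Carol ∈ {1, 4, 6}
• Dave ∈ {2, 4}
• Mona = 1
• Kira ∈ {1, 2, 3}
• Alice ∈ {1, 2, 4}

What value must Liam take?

5

Mona must be 1 (only option left). Eliminate 1 elsewhere: Carol, Kira, Alice.
Among the 5 still-open variables, 5 fits only Liam (and all 5 values in {2, 3, 4, 5, 6} must be used), so Liam = 5.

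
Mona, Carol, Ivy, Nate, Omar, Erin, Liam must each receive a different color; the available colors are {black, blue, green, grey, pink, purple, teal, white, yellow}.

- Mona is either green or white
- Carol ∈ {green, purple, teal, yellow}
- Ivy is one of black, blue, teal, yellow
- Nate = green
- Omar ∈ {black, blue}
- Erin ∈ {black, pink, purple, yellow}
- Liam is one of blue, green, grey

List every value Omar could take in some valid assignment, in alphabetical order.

black, blue

Nate must be green (only option left). Remove green from Mona, Carol, Liam.
Mona must be white (only option left).
No further eliminations apply; Omar can still be any of black, blue.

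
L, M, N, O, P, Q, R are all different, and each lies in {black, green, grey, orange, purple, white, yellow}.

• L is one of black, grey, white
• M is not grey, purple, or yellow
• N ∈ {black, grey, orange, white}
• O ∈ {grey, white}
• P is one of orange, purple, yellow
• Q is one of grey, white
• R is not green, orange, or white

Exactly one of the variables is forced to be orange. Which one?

The 7 variables together cover exactly {black, green, grey, orange, purple, white, yellow} — 7 values for 7 variables — and green appears only in M's list, so M = green.
O and Q between them cover only {grey, white} — a naked pair. Remove those values from L, N, R.
That leaves L = black. So N, R can't be black.
So orange goes to N.

N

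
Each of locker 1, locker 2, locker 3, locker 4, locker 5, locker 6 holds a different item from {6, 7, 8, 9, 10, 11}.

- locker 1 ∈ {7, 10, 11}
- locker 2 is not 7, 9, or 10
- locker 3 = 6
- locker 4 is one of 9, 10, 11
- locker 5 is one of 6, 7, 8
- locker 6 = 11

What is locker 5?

locker 3's domain is down to {6}, so locker 3 = 6. Remove 6 from locker 2, locker 5.
locker 6 has just one choice, so locker 6 = 11. So locker 1, locker 2, locker 4 can't be 11.
locker 2 must be 8 (only option left). Remove 8 from locker 5.
So locker 5 = 7.

7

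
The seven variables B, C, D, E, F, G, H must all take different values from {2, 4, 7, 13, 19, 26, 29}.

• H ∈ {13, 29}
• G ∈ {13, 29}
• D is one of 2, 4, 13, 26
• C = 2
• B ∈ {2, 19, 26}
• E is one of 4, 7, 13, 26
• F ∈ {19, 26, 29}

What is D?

C's domain is down to {2}, so C = 2. Strike 2 from B, D.
Among the 6 still-open variables, 7 fits only E (and all 6 values in {4, 7, 13, 19, 26, 29} must be used), so E = 7.
The 5 still-open variables draw from only 5 values {4, 13, 19, 26, 29}, so each is used; only D can be 4, hence D = 4.

4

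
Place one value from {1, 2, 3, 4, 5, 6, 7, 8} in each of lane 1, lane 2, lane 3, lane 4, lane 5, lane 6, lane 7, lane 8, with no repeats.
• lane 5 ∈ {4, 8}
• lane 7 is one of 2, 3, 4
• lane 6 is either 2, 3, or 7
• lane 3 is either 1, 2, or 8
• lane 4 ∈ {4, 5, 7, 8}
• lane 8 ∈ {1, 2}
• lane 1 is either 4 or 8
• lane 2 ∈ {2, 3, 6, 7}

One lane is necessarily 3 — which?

The 8 variables together cover exactly {1, 2, 3, 4, 5, 6, 7, 8} — 8 values for 8 variables — and 5 appears only in lane 4's list, so lane 4 = 5.
Among the 7 still-open variables, 6 fits only lane 2 (and all 7 values in {1, 2, 3, 4, 6, 7, 8} must be used), so lane 2 = 6.
The 6 still-open variables together cover exactly {1, 2, 3, 4, 7, 8} — 6 values for 6 variables — and 7 appears only in lane 6's list, so lane 6 = 7.
Among the 5 still-open variables, 3 fits only lane 7 (and all 5 values in {1, 2, 3, 4, 8} must be used), so lane 7 = 3.

lane 7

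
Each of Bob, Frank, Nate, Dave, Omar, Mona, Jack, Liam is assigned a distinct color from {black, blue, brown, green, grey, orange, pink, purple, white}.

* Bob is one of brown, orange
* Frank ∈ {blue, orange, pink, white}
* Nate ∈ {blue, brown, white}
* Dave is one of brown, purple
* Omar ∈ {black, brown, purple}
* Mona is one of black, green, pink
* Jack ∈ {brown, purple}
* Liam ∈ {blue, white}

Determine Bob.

orange

The 8 variables draw from only 8 values {black, blue, brown, green, orange, pink, purple, white}, so each is used; only Mona can be green, hence Mona = green.
The 7 still-open variables together cover exactly {black, blue, brown, orange, pink, purple, white} — 7 values for 7 variables — and black appears only in Omar's list, so Omar = black.
The 6 still-open variables draw from only 6 values {blue, brown, orange, pink, purple, white}, so each is used; only Frank can be pink, hence Frank = pink.
The 5 still-open variables draw from only 5 values {blue, brown, orange, purple, white}, so each is used; only Bob can be orange, hence Bob = orange.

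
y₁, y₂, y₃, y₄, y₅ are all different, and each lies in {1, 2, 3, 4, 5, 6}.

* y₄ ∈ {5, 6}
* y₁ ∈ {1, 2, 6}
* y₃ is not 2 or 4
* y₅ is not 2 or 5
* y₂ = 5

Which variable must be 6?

y₄

y₂ has just one choice, so y₂ = 5. Remove 5 from y₃, y₄.
So 6 goes to y₄.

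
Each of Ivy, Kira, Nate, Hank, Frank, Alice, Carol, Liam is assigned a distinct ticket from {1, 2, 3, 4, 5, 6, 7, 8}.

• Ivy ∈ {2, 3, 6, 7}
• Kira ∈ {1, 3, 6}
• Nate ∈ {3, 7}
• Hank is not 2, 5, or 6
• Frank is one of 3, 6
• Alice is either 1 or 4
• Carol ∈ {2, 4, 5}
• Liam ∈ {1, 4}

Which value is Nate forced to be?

7

The 8 variables draw from only 8 values {1, 2, 3, 4, 5, 6, 7, 8}, so each is used; only Carol can be 5, hence Carol = 5.
The 7 still-open variables draw from only 7 values {1, 2, 3, 4, 6, 7, 8}, so each is used; only Ivy can be 2, hence Ivy = 2.
The 6 still-open variables draw from only 6 values {1, 3, 4, 6, 7, 8}, so each is used; only Hank can be 8, hence Hank = 8.
The 5 still-open variables draw from only 5 values {1, 3, 4, 6, 7}, so each is used; only Nate can be 7, hence Nate = 7.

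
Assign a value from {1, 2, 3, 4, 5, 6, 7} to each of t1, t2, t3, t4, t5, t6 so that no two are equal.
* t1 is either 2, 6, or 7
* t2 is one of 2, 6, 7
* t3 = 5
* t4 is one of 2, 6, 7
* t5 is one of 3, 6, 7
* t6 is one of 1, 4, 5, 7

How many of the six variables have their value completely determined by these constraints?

2

t3 must be 5 (only option left). So t6 can't be 5.
The 3 variables t1, t2, t4 are confined to {2, 6, 7}, which locks those values in; drop them from t5, t6.
t5 must be 3 (only option left).
Determined: t3=5, t5=3. The other variables each still have more than one consistent value. That makes 2.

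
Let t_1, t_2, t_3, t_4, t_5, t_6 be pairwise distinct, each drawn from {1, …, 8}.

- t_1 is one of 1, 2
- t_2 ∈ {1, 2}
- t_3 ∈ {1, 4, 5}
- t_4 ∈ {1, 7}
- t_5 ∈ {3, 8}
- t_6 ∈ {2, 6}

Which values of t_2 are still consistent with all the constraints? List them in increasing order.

t_1 and t_2 share exactly the 2 values {1, 2}; by pigeonhole those values go to them, so strike 1, 2 from t_3, t_4, t_6.
That leaves t_4 = 7.
t_6 must be 6 (only option left).
No further eliminations apply; t_2 can still be any of 1, 2.

1, 2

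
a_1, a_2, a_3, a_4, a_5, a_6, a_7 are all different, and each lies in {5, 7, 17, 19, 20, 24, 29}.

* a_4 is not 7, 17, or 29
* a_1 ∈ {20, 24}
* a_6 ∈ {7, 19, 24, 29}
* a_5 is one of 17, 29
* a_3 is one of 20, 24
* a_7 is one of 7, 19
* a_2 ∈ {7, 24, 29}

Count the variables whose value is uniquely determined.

Among the 7 variables, 5 fits only a_4 (and all 7 values in {5, 7, 17, 19, 20, 24, 29} must be used), so a_4 = 5.
The 6 still-open variables draw from only 6 values {7, 17, 19, 20, 24, 29}, so each is used; only a_5 can be 17, hence a_5 = 17.
The 2 variables a_1 and a_3 are confined to {20, 24}, which locks those values in; drop them from a_2, a_6.
Determined: a_4=5, a_5=17. The other variables each still have more than one consistent value. That makes 2.

2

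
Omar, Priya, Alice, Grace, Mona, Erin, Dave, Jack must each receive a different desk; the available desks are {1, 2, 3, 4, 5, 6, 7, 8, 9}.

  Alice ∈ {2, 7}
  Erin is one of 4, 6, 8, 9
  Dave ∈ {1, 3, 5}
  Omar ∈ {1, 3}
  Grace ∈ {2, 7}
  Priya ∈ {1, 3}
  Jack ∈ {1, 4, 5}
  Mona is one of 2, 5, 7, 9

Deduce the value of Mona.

9

Omar and Priya share exactly the 2 values {1, 3}; by pigeonhole those values go to them, so strike 1, 3 from Dave, Jack.
Dave must be 5 (only option left). So Mona, Jack can't be 5.
Jack must be 4 (only option left). Strike 4 from Erin.
The 2 variables Alice and Grace are confined to {2, 7}, which locks those values in; drop them from Mona.
So Mona = 9.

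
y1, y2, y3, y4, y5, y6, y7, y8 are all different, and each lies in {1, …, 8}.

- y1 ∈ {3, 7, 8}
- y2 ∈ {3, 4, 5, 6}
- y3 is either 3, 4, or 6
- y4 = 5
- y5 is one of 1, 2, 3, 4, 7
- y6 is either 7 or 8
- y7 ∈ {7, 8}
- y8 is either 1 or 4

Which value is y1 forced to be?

3

y4's domain is down to {5}, so y4 = 5. So y2 can't be 5.
The 7 still-open variables draw from only 7 values {1, 2, 3, 4, 6, 7, 8}, so each is used; only y5 can be 2, hence y5 = 2.
Among the 6 still-open variables, 1 fits only y8 (and all 6 values in {1, 3, 4, 6, 7, 8} must be used), so y8 = 1.
y6 and y7 between them cover only {7, 8} — a naked pair. Remove those values from y1.
So y1 = 3.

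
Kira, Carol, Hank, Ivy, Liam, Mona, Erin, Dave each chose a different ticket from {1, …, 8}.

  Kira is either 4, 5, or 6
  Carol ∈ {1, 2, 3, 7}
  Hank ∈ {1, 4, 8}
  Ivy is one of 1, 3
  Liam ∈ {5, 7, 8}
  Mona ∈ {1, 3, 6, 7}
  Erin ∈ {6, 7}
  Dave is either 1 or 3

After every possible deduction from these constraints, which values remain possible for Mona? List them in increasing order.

The 8 variables together cover exactly {1, 2, 3, 4, 5, 6, 7, 8} — 8 values for 8 variables — and 2 appears only in Carol's list, so Carol = 2.
Ivy and Dave share exactly the 2 values {1, 3}; by pigeonhole those values go to them, so strike 1, 3 from Hank, Mona.
Mona and Erin share exactly the 2 values {6, 7}; by pigeonhole those values go to them, so strike 6, 7 from Kira, Liam.
No further eliminations apply; Mona can still be any of 6, 7.

6, 7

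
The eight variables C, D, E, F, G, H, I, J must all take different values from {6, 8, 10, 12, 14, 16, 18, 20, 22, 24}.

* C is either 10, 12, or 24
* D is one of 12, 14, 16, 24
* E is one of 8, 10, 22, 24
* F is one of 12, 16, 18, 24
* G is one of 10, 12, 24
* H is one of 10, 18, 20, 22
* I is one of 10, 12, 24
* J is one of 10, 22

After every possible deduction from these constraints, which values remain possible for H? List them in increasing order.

18, 20

C, G, I share exactly the 3 values {10, 12, 24}; by pigeonhole those values go to them, so strike 10, 12, 24 from D, E, F, H, J.
J must be 22 (only option left). Strike 22 from E, H.
E has just one choice, so E = 8.
No further eliminations apply; H can still be any of 18, 20.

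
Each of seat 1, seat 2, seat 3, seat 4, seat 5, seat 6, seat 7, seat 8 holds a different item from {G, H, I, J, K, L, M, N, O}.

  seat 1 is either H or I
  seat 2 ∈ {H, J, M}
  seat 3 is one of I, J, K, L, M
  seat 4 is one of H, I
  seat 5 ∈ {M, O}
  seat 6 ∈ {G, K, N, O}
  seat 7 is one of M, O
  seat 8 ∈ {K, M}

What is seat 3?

L

The 2 variables seat 1 and seat 4 are confined to {H, I}, which locks those values in; drop them from seat 2, seat 3.
The 2 variables seat 5 and seat 7 are confined to {M, O}, which locks those values in; drop them from seat 2, seat 3, seat 6, seat 8.
That leaves seat 2 = J. So seat 3 can't be J.
seat 8 must be K (only option left). So seat 3, seat 6 can't be K.
So seat 3 = L.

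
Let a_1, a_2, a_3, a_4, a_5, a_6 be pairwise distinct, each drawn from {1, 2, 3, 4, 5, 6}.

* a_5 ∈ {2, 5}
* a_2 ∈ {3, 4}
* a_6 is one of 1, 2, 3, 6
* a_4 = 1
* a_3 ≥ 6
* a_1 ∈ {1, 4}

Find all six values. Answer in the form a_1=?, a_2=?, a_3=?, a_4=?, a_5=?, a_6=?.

a_1=4, a_2=3, a_3=6, a_4=1, a_5=5, a_6=2

a_3 has just one choice, so a_3 = 6. Strike 6 from a_6.
a_4 has just one choice, so a_4 = 1. Strike 1 from a_1, a_6.
a_1 has just one choice, so a_1 = 4. Strike 4 from a_2.
a_2's domain is down to {3}, so a_2 = 3. Remove 3 from a_6.
That leaves a_6 = 2. Eliminate 2 elsewhere: a_5.
a_5 has just one choice, so a_5 = 5.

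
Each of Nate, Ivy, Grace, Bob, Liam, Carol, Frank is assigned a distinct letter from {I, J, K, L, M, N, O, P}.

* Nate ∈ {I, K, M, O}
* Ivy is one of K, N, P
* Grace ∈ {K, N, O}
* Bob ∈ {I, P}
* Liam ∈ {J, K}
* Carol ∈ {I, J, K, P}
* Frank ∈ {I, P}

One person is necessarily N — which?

Among the 7 variables, M fits only Nate (and all 7 values in {I, J, K, M, N, O, P} must be used), so Nate = M.
The 6 still-open variables draw from only 6 values {I, J, K, N, O, P}, so each is used; only Grace can be O, hence Grace = O.
Among the 5 still-open variables, N fits only Ivy (and all 5 values in {I, J, K, N, P} must be used), so Ivy = N.

Ivy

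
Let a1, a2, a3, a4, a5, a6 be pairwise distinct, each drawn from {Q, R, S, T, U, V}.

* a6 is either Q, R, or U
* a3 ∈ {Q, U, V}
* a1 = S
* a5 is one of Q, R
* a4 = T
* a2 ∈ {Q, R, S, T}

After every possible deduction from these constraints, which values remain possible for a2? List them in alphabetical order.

Q, R

a1 must be S (only option left). So a2 can't be S.
a4's domain is down to {T}, so a4 = T. Strike T from a2.
Among the 4 still-open variables, V fits only a3 (and all 4 values in {Q, R, U, V} must be used), so a3 = V.
Among the 3 still-open variables, U fits only a6 (and all 3 values in {Q, R, U} must be used), so a6 = U.
No further eliminations apply; a2 can still be any of Q, R.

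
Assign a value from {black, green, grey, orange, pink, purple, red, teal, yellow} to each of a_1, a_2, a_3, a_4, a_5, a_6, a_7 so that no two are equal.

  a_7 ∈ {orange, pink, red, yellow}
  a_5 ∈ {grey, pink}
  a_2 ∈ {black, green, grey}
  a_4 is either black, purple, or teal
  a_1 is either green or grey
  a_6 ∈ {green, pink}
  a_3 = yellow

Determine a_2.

black

a_3's domain is down to {yellow}, so a_3 = yellow. Eliminate yellow elsewhere: a_7.
a_1, a_5, a_6 between them cover only {green, grey, pink} — a naked triple. Remove those values from a_2, a_7.
So a_2 = black.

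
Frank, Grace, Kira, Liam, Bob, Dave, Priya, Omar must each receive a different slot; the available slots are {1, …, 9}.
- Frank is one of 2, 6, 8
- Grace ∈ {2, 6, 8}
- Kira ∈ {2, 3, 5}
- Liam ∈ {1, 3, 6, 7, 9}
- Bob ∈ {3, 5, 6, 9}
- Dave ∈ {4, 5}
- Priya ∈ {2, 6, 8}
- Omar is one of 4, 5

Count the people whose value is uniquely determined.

2

Dave and Omar share exactly the 2 values {4, 5}; by pigeonhole those values go to them, so strike 4, 5 from Kira, Bob.
Frank, Grace, Priya share exactly the 3 values {2, 6, 8}; by pigeonhole those values go to them, so strike 2, 6, 8 from Kira, Liam, Bob.
Kira must be 3 (only option left). So Liam, Bob can't be 3.
Bob's domain is down to {9}, so Bob = 9. Strike 9 from Liam.
Determined: Kira=3, Bob=9. The other people each still have more than one consistent value. That makes 2.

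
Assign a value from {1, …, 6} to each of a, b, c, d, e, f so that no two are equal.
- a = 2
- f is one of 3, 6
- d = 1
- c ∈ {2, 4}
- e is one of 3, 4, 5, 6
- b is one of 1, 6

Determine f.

a's domain is down to {2}, so a = 2. So c can't be 2.
c's domain is down to {4}, so c = 4. Eliminate 4 elsewhere: e.
d's domain is down to {1}, so d = 1. So b can't be 1.
b has just one choice, so b = 6. Strike 6 from e, f.
So f = 3.

3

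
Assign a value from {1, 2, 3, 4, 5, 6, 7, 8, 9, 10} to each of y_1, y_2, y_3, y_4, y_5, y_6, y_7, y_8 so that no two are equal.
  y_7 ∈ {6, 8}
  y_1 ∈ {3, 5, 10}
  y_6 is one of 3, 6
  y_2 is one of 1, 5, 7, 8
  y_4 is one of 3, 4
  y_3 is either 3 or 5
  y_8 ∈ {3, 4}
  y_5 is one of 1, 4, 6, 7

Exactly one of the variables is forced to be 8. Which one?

y_7

The 8 variables together cover exactly {1, 3, 4, 5, 6, 7, 8, 10} — 8 values for 8 variables — and 10 appears only in y_1's list, so y_1 = 10.
y_4 and y_8 share exactly the 2 values {3, 4}; by pigeonhole those values go to them, so strike 3, 4 from y_3, y_5, y_6.
y_3 must be 5 (only option left). Eliminate 5 elsewhere: y_2.
That leaves y_6 = 6. Eliminate 6 elsewhere: y_5, y_7.
So 8 goes to y_7.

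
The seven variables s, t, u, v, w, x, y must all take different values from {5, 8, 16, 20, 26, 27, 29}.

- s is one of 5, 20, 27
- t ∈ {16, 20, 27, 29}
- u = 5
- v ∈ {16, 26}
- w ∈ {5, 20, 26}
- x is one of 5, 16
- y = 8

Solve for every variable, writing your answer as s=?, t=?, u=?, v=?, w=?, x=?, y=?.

s=27, t=29, u=5, v=26, w=20, x=16, y=8

u's domain is down to {5}, so u = 5. Eliminate 5 elsewhere: s, w, x.
x's domain is down to {16}, so x = 16. Remove 16 from t, v.
y has just one choice, so y = 8.
v must be 26 (only option left). So w can't be 26.
w has just one choice, so w = 20. Eliminate 20 elsewhere: s, t.
That leaves s = 27. Strike 27 from t.
t's domain is down to {29}, so t = 29.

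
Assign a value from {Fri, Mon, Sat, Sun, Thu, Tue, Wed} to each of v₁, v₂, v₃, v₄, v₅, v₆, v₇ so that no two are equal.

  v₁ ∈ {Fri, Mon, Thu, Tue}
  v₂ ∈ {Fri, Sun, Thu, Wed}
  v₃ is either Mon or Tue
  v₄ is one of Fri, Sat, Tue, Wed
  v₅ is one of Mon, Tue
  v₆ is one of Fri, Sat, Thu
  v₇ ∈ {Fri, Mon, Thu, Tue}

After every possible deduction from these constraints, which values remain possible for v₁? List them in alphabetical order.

Fri, Thu

The 7 variables together cover exactly {Fri, Mon, Sat, Sun, Thu, Tue, Wed} — 7 values for 7 variables — and Sun appears only in v₂'s list, so v₂ = Sun.
Among the 6 still-open variables, Wed fits only v₄ (and all 6 values in {Fri, Mon, Sat, Thu, Tue, Wed} must be used), so v₄ = Wed.
Among the 5 still-open variables, Sat fits only v₆ (and all 5 values in {Fri, Mon, Sat, Thu, Tue} must be used), so v₆ = Sat.
The 2 variables v₃ and v₅ are confined to {Mon, Tue}, which locks those values in; drop them from v₁, v₇.
No further eliminations apply; v₁ can still be any of Fri, Thu.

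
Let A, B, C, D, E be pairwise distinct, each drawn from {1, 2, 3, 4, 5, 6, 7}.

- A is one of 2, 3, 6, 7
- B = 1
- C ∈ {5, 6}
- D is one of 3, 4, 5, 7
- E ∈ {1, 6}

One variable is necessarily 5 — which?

C

B has just one choice, so B = 1. Strike 1 from E.
E must be 6 (only option left). So A, C can't be 6.
So 5 goes to C.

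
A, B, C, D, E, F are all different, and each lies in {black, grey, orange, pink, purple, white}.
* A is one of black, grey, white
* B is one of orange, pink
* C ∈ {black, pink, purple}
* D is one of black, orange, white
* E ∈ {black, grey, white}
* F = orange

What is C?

purple

F's domain is down to {orange}, so F = orange. Strike orange from B, D.
B has just one choice, so B = pink. Strike pink from C.
The 4 still-open variables draw from only 4 values {black, grey, purple, white}, so each is used; only C can be purple, hence C = purple.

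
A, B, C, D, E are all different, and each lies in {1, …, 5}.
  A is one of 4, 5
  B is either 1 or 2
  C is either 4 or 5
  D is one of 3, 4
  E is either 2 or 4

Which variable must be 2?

The 5 variables draw from only 5 values {1, 2, 3, 4, 5}, so each is used; only B can be 1, hence B = 1.
Among the 4 still-open variables, 2 fits only E (and all 4 values in {2, 3, 4, 5} must be used), so E = 2.

E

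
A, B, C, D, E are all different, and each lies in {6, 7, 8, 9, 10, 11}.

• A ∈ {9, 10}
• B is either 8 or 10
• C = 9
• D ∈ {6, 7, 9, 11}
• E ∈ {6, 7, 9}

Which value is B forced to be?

8

C's domain is down to {9}, so C = 9. Strike 9 from A, D, E.
A's domain is down to {10}, so A = 10. So B can't be 10.
So B = 8.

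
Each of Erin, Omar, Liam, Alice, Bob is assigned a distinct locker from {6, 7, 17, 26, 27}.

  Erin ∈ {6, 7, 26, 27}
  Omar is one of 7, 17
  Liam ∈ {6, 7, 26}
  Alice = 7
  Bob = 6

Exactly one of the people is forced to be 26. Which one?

Liam

Alice has just one choice, so Alice = 7. Strike 7 from Erin, Omar, Liam.
Bob must be 6 (only option left). Remove 6 from Erin, Liam.
So 26 goes to Liam.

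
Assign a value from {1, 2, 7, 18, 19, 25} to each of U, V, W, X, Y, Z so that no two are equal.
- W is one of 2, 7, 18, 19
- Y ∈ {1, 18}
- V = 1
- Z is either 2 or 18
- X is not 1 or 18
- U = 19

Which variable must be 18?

U has just one choice, so U = 19. Eliminate 19 elsewhere: W, X.
V's domain is down to {1}, so V = 1. So Y can't be 1.
So 18 goes to Y.

Y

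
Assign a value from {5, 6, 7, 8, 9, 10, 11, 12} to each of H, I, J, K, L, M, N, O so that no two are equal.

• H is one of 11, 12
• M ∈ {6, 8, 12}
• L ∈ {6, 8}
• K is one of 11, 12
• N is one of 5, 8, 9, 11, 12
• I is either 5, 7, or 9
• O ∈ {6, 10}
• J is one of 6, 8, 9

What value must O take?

Among the 8 variables, 7 fits only I (and all 8 values in {5, 6, 7, 8, 9, 10, 11, 12} must be used), so I = 7.
The 7 still-open variables draw from only 7 values {5, 6, 8, 9, 10, 11, 12}, so each is used; only N can be 5, hence N = 5.
Among the 6 still-open variables, 9 fits only J (and all 6 values in {6, 8, 9, 10, 11, 12} must be used), so J = 9.
The 5 still-open variables together cover exactly {6, 8, 10, 11, 12} — 5 values for 5 variables — and 10 appears only in O's list, so O = 10.

10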